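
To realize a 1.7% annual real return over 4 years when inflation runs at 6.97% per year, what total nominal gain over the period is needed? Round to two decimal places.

Required annual nominal rate: (1+1.7%)(1+6.97%) − 1 = 8.78849%.
Cumulative over 4 years: (1 + 0.0878849)^4 − 1 ≈ 0.40066.

40.07%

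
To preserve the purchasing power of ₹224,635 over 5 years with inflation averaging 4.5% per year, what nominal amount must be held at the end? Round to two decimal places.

₹279,936.08

Cumulative price-level factor: (1+4.5%)^5 ≈ 1.2461819377.
The nominal amount required is ₹224,635 scaled up by that factor.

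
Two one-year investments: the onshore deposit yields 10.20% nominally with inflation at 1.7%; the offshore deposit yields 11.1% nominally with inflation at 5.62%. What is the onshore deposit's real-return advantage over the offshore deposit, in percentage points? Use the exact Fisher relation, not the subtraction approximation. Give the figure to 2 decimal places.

3.17

The onshore deposit real return: 1.1020/1.017 − 1 = 8.358%.
The offshore deposit real return: 1.111/1.0562 − 1 = 5.188%.
Difference: 8.358 − 5.188 = 3.170 pp.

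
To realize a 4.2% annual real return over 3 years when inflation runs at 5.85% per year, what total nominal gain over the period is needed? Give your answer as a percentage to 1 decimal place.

Required annual nominal rate: (1+4.2%)(1+5.85%) − 1 = 10.2957%.
Cumulative over 3 years: (1 + 0.102957)^3 − 1 ≈ 0.34176.

34.2%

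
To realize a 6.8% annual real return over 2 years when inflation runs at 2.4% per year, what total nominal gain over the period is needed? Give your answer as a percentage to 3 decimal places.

Required annual nominal rate: (1+6.8%)(1+2.4%) − 1 = 9.3632%.
Cumulative over 2 years: (1 + 0.093632)^2 − 1 ≈ 0.19603.

19.603%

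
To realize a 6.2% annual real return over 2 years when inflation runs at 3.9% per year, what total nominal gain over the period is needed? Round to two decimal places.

Required annual nominal rate: (1+6.2%)(1+3.9%) − 1 = 10.3418%.
Cumulative over 2 years: (1 + 0.103418)^2 − 1 ≈ 0.21753.

21.75%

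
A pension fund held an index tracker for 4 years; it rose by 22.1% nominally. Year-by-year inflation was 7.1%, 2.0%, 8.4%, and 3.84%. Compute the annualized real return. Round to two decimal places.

Cumulative inflation factor: 1.071 × 1.020 × 1.084 × 1.0384 ≈ 1.22966.
Nominal growth factor: 1.22100. Real growth factor = 1.22100 / 1.22966 ≈ 0.99296.
Annualized: 0.99296^(1/4) − 1 ≈ -0.00176.

-0.18%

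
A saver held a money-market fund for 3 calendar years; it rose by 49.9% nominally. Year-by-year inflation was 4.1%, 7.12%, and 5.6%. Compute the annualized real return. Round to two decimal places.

8.38%

Cumulative inflation factor: 1.041 × 1.0712 × 1.056 ≈ 1.17757.
Nominal growth factor: 1.49900. Real growth factor = 1.49900 / 1.17757 ≈ 1.27296.
Annualized: 1.27296^(1/3) − 1 ≈ 0.08377.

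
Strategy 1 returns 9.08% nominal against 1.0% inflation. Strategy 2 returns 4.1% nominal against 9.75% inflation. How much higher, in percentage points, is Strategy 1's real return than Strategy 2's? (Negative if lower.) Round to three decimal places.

Strategy 1 real return: 1.0908/1.010 − 1 = 8.0000%.
Strategy 2 real return: 1.041/1.0975 − 1 = -5.1481%.
Difference: 8.0000 − (-5.1481) = 13.1481 pp.

13.148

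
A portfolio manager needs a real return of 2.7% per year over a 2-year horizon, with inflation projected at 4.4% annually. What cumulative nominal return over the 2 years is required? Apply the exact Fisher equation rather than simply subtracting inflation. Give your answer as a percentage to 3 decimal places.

Required annual nominal rate: (1+2.7%)(1+4.4%) − 1 = 7.2188%.
Cumulative over 2 years: (1 + 0.072188)^2 − 1 ≈ 0.14959.

14.959%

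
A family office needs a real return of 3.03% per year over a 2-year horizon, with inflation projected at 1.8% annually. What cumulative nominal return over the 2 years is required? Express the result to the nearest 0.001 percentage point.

10.008%

Required annual nominal rate: (1+3.03%)(1+1.8%) − 1 = 4.88454%.
Cumulative over 2 years: (1 + 0.0488454)^2 − 1 ≈ 0.10008.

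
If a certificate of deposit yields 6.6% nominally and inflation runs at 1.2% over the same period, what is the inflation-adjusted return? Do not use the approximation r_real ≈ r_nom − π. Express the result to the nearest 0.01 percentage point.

5.34%

Real return via the Fisher equation: (1 + 6.6%)/(1 + 1.2%) − 1 = 1.066/1.012 − 1 ≈ 0.05336.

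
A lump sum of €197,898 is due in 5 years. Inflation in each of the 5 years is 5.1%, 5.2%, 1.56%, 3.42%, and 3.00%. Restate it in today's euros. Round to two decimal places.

€165,446.85

Price-level factor over 5 years: 1.051 × 1.052 × 1.0156 × 1.0342 × 1.0300 ≈ 1.1961424578.
Purchasing power today: €197,898 divided by that factor.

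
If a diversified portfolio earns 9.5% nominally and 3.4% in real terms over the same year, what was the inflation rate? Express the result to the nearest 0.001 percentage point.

From (1+r_nom) = (1+r_real)(1+π), we get 1+π = (1 + 9.5%)/(1 + 3.4%) = 1.095/1.034 ≈ 1.05899.
So π ≈ 5.8994%.

5.899%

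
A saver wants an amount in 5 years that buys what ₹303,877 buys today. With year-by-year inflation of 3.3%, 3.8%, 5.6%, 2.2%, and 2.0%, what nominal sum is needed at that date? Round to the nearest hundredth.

₹358,682.75

Cumulative price-level factor: 1.033 × 1.038 × 1.056 × 1.022 × 1.020 ≈ 1.1803550455.
The nominal amount required is ₹303,877 scaled up by that factor.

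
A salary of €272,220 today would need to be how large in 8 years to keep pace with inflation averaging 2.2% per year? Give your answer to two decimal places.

Cumulative price-level factor: (1+2.2%)^8 ≈ 1.1901649777.
The nominal amount required is €272,220 scaled up by that factor.

€323,986.71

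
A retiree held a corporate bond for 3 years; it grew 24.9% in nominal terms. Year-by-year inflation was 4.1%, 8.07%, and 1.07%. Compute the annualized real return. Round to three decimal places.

Cumulative inflation factor: 1.041 × 1.0807 × 1.0107 ≈ 1.13705.
Nominal growth factor: 1.24900. Real growth factor = 1.24900 / 1.13705 ≈ 1.09846.
Annualized: 1.09846^(1/3) − 1 ≈ 0.03180.

3.180%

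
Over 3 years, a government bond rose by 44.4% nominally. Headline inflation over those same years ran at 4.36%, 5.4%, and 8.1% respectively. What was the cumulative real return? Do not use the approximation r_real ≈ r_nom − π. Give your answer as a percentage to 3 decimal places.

Cumulative inflation factor: 1.0436 × 1.054 × 1.081 ≈ 1.18905.
Nominal growth factor: 1.44400. Real growth factor = 1.44400 / 1.18905 ≈ 1.21441.
Total real return ≈ 21.4414%.

21.441%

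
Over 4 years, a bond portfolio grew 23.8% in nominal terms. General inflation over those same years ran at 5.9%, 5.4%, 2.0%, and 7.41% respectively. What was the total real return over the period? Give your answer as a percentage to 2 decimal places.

Cumulative inflation factor: 1.059 × 1.054 × 1.020 × 1.0741 ≈ 1.22287.
Nominal growth factor: 1.23800. Real growth factor = 1.23800 / 1.22287 ≈ 1.01237.
Total real return ≈ 1.2370%.

1.24%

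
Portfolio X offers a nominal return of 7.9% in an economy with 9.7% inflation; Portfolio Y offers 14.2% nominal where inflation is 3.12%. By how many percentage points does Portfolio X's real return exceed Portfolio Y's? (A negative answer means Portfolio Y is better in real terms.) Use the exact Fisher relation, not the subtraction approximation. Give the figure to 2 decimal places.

-12.39

Portfolio X real return: 1.079/1.097 − 1 = -1.641%.
Portfolio Y real return: 1.142/1.0312 − 1 = 10.745%.
Difference: -1.641 − 10.745 = -12.386 pp.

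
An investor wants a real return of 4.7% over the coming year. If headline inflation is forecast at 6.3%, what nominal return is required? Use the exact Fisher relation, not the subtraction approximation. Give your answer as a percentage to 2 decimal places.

By the Fisher equation, 1 + r_nom = (1 + 4.7%)(1 + 6.3%) = 1.047 × 1.063 = 1.112961.
So r_nom = 11.2961%.

11.30%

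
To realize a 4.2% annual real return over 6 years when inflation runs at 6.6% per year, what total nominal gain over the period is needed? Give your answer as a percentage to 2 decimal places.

87.82%

Required annual nominal rate: (1+4.2%)(1+6.6%) − 1 = 11.0772%.
Cumulative over 6 years: (1 + 0.110772)^6 − 1 ≈ 0.87823.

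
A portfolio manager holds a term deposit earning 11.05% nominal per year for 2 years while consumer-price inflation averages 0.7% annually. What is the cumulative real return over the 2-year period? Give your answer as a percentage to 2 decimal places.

21.61%

The annual real rate is (1+11.05%)/(1+0.7%) − 1 = 10.2781%.
Compounded over 2 years: (1 + 0.102781)^2 − 1 ≈ 0.21612.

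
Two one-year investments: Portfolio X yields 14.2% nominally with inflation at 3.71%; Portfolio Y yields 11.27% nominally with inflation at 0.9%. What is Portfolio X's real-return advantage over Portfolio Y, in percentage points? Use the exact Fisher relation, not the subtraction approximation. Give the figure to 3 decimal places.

Portfolio X real return: 1.142/1.0371 − 1 = 10.1147%.
Portfolio Y real return: 1.1127/1.009 − 1 = 10.2775%.
Difference: 10.1147 − 10.2775 = -0.1628 pp.

-0.163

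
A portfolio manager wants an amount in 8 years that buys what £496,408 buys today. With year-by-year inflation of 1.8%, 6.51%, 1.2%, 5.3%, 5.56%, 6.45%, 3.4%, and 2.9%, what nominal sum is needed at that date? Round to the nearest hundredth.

£685,751.52

Cumulative price-level factor: 1.018 × 1.0651 × 1.012 × 1.053 × 1.0556 × 1.0645 × 1.034 × 1.029 ≈ 1.3814272137.
Multiplying £496,408 by the price-level factor gives the future nominal sum.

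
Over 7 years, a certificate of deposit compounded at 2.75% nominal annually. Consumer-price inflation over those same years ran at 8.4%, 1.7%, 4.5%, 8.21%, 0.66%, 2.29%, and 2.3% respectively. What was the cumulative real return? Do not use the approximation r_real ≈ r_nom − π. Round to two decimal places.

Cumulative inflation factor: 1.084 × 1.017 × 1.045 × 1.0821 × 1.0066 × 1.0229 × 1.023 ≈ 1.31311.
Nominal growth factor: 1.20913. Real growth factor = 1.20913 / 1.31311 ≈ 0.92082.
Total real return ≈ -7.9183%.

-7.92%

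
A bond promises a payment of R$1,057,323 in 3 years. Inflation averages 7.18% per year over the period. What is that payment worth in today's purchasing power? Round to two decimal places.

Price-level factor over 3 years: (1 + 7.18%)^3 ≈ 1.2312358662.
Purchasing power today: R$1,057,323 divided by that factor.

R$858,749.35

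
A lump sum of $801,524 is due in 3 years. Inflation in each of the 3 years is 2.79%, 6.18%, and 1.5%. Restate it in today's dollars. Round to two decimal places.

$723,530.60

Price-level factor over 3 years: 1.0279 × 1.0618 × 1.015 = 1.1077955833.
Purchasing power today: $801,524 divided by that factor.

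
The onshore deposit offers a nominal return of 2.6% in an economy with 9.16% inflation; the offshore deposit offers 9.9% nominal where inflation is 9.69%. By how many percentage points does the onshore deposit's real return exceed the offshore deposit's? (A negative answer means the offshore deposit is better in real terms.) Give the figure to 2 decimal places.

The onshore deposit real return: 1.026/1.0916 − 1 = -6.010%.
The offshore deposit real return: 1.099/1.0969 − 1 = 0.191%.
Difference: -6.010 − 0.191 = -6.201 pp.

-6.20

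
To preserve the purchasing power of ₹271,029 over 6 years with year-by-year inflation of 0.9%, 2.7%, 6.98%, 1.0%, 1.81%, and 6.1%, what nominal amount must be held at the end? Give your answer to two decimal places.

₹327,798.65

Cumulative price-level factor: 1.009 × 1.027 × 1.0698 × 1.010 × 1.0181 × 1.061 ≈ 1.2094596904.
Multiplying ₹271,029 by the price-level factor gives the future nominal sum.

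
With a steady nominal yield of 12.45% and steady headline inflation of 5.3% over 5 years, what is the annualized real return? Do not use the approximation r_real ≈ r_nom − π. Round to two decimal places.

6.79%

With constant rates the annual real return is the same each year: (1+12.45%)/(1+5.3%) − 1 = 0.06790.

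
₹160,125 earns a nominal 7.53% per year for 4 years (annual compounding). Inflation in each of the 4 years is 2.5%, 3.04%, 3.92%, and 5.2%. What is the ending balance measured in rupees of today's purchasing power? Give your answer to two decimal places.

Nominal value at maturity: ₹160,125 × (1 + 7.53%)^4 ≈ ₹214,080.80.
Price-level factor over 4 years: 1.025 × 1.0304 × 1.0392 × 1.052 ≈ 1.1546346685.
The maturity value deflated by that factor is the answer in today's purchasing power.

₹185,409.99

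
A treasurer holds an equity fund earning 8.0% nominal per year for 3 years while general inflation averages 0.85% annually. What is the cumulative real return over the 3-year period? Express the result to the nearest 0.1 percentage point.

The annual real rate is (1+8.0%)/(1+0.85%) − 1 = 7.0897%.
Compounded over 3 years: (1 + 0.070897)^3 − 1 ≈ 0.22813.

22.8%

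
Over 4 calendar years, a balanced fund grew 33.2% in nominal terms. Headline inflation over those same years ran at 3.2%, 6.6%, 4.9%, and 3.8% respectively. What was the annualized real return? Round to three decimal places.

2.689%

Cumulative inflation factor: 1.032 × 1.066 × 1.049 × 1.038 ≈ 1.19787.
Nominal growth factor: 1.33200. Real growth factor = 1.33200 / 1.19787 ≈ 1.11197.
Annualized: 1.11197^(1/4) − 1 ≈ 0.02689.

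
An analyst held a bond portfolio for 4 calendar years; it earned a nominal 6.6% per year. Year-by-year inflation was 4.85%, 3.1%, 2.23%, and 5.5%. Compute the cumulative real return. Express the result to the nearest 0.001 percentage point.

Cumulative inflation factor: 1.0485 × 1.031 × 1.0223 × 1.055 ≈ 1.16589.
Nominal growth factor: 1.29130. Real growth factor = 1.29130 / 1.16589 ≈ 1.10757.
Total real return ≈ 10.7569%.

10.757%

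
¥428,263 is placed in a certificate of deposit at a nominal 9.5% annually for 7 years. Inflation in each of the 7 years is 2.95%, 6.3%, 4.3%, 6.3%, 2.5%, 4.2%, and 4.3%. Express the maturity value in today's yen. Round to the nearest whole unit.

¥598,076

Nominal value at maturity: ¥428,263 × (1 + 9.5%)^7 ≈ ¥808,369.
Price-level factor over 7 years: 1.0295 × 1.063 × 1.043 × 1.063 × 1.025 × 1.042 × 1.043 ≈ 1.3516152438.
The maturity value deflated by that factor is the answer in today's purchasing power.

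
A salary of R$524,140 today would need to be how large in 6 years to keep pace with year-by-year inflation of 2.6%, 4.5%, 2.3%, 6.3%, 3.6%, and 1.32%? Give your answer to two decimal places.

Cumulative price-level factor: 1.026 × 1.045 × 1.023 × 1.063 × 1.036 × 1.0132 ≈ 1.2238480099.
The nominal amount required is R$524,140 scaled up by that factor.

R$641,467.70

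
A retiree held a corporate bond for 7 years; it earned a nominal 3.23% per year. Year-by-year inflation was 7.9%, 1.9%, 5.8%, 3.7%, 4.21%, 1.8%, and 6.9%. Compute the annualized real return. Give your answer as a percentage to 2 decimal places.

-1.29%

Cumulative inflation factor: 1.079 × 1.019 × 1.058 × 1.037 × 1.0421 × 1.018 × 1.069 ≈ 1.36803.
Nominal growth factor: 1.24923. Real growth factor = 1.24923 / 1.36803 ≈ 0.91316.
Annualized: 0.91316^(1/7) − 1 ≈ -0.01289.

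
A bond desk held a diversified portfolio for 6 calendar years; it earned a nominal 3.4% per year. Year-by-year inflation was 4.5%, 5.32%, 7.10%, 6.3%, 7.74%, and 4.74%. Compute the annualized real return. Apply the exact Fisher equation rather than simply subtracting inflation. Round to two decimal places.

-2.40%

Cumulative inflation factor: 1.045 × 1.0532 × 1.0710 × 1.063 × 1.0774 × 1.0474 ≈ 1.41397.
Nominal growth factor: 1.22215. Real growth factor = 1.22215 / 1.41397 ≈ 0.86434.
Annualized: 0.86434^(1/6) − 1 ≈ -0.02401.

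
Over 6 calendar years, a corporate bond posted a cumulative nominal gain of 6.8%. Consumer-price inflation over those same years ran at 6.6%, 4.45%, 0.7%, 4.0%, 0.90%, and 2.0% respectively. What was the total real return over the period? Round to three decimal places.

Cumulative inflation factor: 1.066 × 1.0445 × 1.007 × 1.040 × 1.0090 × 1.020 ≈ 1.20011.
Nominal growth factor: 1.06800. Real growth factor = 1.06800 / 1.20011 ≈ 0.88992.
Total real return ≈ -11.0079%.

-11.008%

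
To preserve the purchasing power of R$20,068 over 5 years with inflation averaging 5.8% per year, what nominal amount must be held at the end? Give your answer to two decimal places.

R$26,603.11

Cumulative price-level factor: (1+5.8%)^5 ≈ 1.3256483588.
Multiplying R$20,068 by the price-level factor gives the future nominal sum.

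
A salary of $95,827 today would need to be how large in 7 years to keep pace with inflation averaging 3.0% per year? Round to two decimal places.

Cumulative price-level factor: (1+3.0%)^7 ≈ 1.2298738654.
Multiplying $95,827 by the price-level factor gives the future nominal sum.

$117,855.12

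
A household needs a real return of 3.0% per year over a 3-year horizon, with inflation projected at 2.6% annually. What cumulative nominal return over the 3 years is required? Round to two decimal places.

18.02%

Required annual nominal rate: (1+3.0%)(1+2.6%) − 1 = 5.678%.
Cumulative over 3 years: (1 + 0.05678)^3 − 1 ≈ 0.18019.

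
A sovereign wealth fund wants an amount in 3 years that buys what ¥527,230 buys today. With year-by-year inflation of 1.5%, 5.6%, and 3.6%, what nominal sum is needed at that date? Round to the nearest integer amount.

Cumulative price-level factor: 1.015 × 1.056 × 1.036 = 1.11042624.
The nominal amount required is ¥527,230 scaled up by that factor.

¥585,450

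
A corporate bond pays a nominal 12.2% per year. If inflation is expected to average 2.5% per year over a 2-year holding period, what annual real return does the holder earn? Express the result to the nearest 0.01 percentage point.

9.46%

With constant rates the annual real return is the same each year: (1+12.2%)/(1+2.5%) − 1 = 0.09463.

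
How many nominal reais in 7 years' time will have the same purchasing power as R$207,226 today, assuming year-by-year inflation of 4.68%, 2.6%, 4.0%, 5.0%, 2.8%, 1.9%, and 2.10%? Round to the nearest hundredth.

R$259,938.73

Cumulative price-level factor: 1.0468 × 1.026 × 1.040 × 1.050 × 1.028 × 1.019 × 1.0210 ≈ 1.2543731631.
The nominal amount required is R$207,226 scaled up by that factor.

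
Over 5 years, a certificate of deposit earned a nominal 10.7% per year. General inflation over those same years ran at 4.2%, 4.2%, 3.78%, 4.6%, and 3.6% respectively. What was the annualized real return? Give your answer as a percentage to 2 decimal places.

6.37%

Cumulative inflation factor: 1.042 × 1.042 × 1.0378 × 1.046 × 1.036 ≈ 1.22107.
Nominal growth factor: 1.66241. Real growth factor = 1.66241 / 1.22107 ≈ 1.36144.
Annualized: 1.36144^(1/5) − 1 ≈ 0.06365.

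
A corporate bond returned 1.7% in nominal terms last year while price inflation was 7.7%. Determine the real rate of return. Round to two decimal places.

-5.57%

Real return via the Fisher equation: (1 + 1.7%)/(1 + 7.7%) − 1 = 1.017/1.077 − 1 ≈ -0.05571.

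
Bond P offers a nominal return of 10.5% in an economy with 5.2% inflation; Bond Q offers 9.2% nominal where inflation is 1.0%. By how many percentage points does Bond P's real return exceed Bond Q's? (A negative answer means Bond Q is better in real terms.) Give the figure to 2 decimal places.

-3.08

Bond P real return: 1.105/1.052 − 1 = 5.038%.
Bond Q real return: 1.092/1.010 − 1 = 8.119%.
Difference: 5.038 − 8.119 = -3.081 pp.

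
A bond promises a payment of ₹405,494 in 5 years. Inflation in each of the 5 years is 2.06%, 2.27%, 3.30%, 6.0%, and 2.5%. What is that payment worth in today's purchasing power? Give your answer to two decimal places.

₹346,139.02

Price-level factor over 5 years: 1.0206 × 1.0227 × 1.0330 × 1.060 × 1.025 ≈ 1.1714772853.
Purchasing power today: ₹405,494 divided by that factor.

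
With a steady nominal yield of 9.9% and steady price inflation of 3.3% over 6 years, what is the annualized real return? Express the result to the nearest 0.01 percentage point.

With constant rates the annual real return is the same each year: (1+9.9%)/(1+3.3%) − 1 = 0.06389.

6.39%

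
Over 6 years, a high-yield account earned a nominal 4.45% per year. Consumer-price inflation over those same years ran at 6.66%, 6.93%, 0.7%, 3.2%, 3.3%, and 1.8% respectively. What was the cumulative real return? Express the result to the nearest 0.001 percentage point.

Cumulative inflation factor: 1.0666 × 1.0693 × 1.007 × 1.032 × 1.033 × 1.018 ≈ 1.24640.
Nominal growth factor: 1.29853. Real growth factor = 1.29853 / 1.24640 ≈ 1.04182.
Total real return ≈ 4.1819%.

4.182%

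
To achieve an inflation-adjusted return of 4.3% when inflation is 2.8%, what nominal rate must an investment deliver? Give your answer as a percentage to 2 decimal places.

By the Fisher equation, 1 + r_nom = (1 + 4.3%)(1 + 2.8%) = 1.043 × 1.028 = 1.072204.
So r_nom = 7.2204%.

7.22%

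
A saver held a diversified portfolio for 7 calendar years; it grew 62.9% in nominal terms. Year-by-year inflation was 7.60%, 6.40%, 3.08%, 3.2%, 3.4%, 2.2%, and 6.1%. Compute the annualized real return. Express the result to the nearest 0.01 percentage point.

Cumulative inflation factor: 1.0760 × 1.0640 × 1.0308 × 1.032 × 1.034 × 1.022 × 1.061 ≈ 1.36551.
Nominal growth factor: 1.62900. Real growth factor = 1.62900 / 1.36551 ≈ 1.19296.
Annualized: 1.19296^(1/7) − 1 ≈ 0.02553.

2.55%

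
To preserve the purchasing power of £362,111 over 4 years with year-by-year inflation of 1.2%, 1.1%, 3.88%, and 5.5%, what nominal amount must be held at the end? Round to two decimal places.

£406,029.69

Cumulative price-level factor: 1.012 × 1.011 × 1.0388 × 1.055 ≈ 1.1212851453.
The nominal amount required is £362,111 scaled up by that factor.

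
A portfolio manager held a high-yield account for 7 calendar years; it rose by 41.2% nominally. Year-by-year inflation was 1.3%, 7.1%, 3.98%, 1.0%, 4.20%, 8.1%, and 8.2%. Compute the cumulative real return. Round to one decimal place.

1.7%

Cumulative inflation factor: 1.013 × 1.071 × 1.0398 × 1.010 × 1.0420 × 1.081 × 1.082 ≈ 1.38864.
Nominal growth factor: 1.41200. Real growth factor = 1.41200 / 1.38864 ≈ 1.01682.
Total real return ≈ 1.6820%.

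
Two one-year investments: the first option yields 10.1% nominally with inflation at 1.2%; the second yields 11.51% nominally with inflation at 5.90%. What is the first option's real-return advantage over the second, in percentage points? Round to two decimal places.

The first option real return: 1.101/1.012 − 1 = 8.794%.
The second real return: 1.1151/1.0590 − 1 = 5.297%.
Difference: 8.794 − 5.297 = 3.497 pp.

3.50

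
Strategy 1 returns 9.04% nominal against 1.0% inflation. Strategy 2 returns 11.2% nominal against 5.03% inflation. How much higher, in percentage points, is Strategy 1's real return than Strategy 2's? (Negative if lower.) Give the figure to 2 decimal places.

2.09

Strategy 1 real return: 1.0904/1.010 − 1 = 7.960%.
Strategy 2 real return: 1.112/1.0503 − 1 = 5.875%.
Difference: 7.960 − 5.875 = 2.085 pp.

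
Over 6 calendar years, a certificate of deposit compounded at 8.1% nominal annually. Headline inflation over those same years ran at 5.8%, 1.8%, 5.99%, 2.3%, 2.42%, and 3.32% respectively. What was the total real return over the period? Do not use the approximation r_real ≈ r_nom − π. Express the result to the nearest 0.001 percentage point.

Cumulative inflation factor: 1.058 × 1.018 × 1.0599 × 1.023 × 1.0242 × 1.0332 ≈ 1.23579.
Nominal growth factor: 1.59571. Real growth factor = 1.59571 / 1.23579 ≈ 1.29125.
Total real return ≈ 29.1252%.

29.125%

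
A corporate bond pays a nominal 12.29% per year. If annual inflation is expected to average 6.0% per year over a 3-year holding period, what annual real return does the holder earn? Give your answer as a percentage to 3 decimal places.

With constant rates the annual real return is the same each year: (1+12.29%)/(1+6.0%) − 1 = 0.05934.

5.934%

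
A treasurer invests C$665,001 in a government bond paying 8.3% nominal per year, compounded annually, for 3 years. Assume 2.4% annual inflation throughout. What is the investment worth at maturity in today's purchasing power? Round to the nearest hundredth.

Nominal value at maturity: C$665,001 × (1 + 8.3%)^3 ≈ C$844,710.06.
Price-level factor over 3 years: (1 + 2.4%)^3 = 1.073741824.
The maturity value deflated by that factor is the answer in today's purchasing power.

C$786,697.55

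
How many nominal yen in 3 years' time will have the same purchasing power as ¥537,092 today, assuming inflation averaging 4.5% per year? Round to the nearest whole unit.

Cumulative price-level factor: (1+4.5%)^3 = 1.141166125.
The nominal amount required is ¥537,092 scaled up by that factor.

¥612,911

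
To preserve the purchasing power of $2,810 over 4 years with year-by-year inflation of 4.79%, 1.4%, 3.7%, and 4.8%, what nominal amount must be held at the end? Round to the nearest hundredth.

Cumulative price-level factor: 1.0479 × 1.014 × 1.037 × 1.048 ≈ 1.1547762264.
Multiplying $2,810 by the price-level factor gives the future nominal sum.

$3,244.92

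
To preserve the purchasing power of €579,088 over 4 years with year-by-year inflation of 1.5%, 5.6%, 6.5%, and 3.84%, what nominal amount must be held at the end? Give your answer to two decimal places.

€686,418.24

Cumulative price-level factor: 1.015 × 1.056 × 1.065 × 1.0384 ≈ 1.1853435686.
Multiplying €579,088 by the price-level factor gives the future nominal sum.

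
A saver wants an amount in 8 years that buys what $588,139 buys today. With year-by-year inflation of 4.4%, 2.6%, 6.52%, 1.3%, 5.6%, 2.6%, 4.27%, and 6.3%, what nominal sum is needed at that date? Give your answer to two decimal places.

Cumulative price-level factor: 1.044 × 1.026 × 1.0652 × 1.013 × 1.056 × 1.026 × 1.0427 × 1.063 ≈ 1.3880093115.
The nominal amount required is $588,139 scaled up by that factor.

$816,342.41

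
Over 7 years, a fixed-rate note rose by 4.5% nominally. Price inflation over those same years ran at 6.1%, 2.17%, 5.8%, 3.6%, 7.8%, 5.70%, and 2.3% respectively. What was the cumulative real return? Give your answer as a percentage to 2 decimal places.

Cumulative inflation factor: 1.061 × 1.0217 × 1.058 × 1.036 × 1.078 × 1.0570 × 1.023 ≈ 1.38501.
Nominal growth factor: 1.04500. Real growth factor = 1.04500 / 1.38501 ≈ 0.75451.
Total real return ≈ -24.5494%.

-24.55%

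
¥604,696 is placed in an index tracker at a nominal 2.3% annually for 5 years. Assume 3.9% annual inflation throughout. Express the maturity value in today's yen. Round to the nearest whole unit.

¥559,548

Nominal value at maturity: ¥604,696 × (1 + 2.3%)^5 ≈ ¥677,509.
Price-level factor over 5 years: (1 + 3.9%)^5 ≈ 1.2108148474.
The maturity value deflated by that factor is the answer in today's purchasing power.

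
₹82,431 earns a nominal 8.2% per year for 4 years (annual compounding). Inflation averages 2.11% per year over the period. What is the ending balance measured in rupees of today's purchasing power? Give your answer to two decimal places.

₹103,926.55

Nominal value at maturity: ₹82,431 × (1 + 8.2%)^4 ≈ ₹112,979.49.
Price-level factor over 4 years: (1 + 2.11%)^4 ≈ 1.0871090339.
The maturity value deflated by that factor is the answer in today's purchasing power.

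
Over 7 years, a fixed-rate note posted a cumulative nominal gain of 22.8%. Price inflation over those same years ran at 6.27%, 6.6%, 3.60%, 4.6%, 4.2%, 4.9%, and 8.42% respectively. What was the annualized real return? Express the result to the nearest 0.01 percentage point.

-2.39%

Cumulative inflation factor: 1.0627 × 1.066 × 1.0360 × 1.046 × 1.042 × 1.049 × 1.0842 ≈ 1.45483.
Nominal growth factor: 1.22800. Real growth factor = 1.22800 / 1.45483 ≈ 0.84409.
Annualized: 0.84409^(1/7) − 1 ≈ -0.02392.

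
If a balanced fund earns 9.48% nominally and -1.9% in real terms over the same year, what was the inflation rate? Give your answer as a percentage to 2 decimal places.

11.60%

From (1+r_nom) = (1+r_real)(1+π), we get 1+π = (1 + 9.48%)/(1 − 1.9%) = 1.0948/0.981 ≈ 1.11600.
So π ≈ 11.6004%.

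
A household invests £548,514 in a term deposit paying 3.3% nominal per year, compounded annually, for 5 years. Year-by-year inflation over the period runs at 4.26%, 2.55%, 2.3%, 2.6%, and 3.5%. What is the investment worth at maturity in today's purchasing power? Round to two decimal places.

£555,485.33

Nominal value at maturity: £548,514 × (1 + 3.3%)^5 ≈ £645,192.52.
Price-level factor over 5 years: 1.0426 × 1.0255 × 1.023 × 1.026 × 1.035 ≈ 1.1614933552.
The maturity value deflated by that factor is the answer in today's purchasing power.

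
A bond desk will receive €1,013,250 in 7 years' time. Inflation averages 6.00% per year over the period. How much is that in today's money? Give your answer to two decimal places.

€673,869.12

Price-level factor over 7 years: (1 + 6.00%)^7 ≈ 1.5036302590.
Purchasing power today: €1,013,250 divided by that factor.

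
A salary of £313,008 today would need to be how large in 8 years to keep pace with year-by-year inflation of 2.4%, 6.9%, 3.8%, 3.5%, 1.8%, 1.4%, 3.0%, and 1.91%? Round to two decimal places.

Cumulative price-level factor: 1.024 × 1.069 × 1.038 × 1.035 × 1.018 × 1.014 × 1.030 × 1.0191 ≈ 1.2742514148.
Multiplying £313,008 by the price-level factor gives the future nominal sum.

£398,850.89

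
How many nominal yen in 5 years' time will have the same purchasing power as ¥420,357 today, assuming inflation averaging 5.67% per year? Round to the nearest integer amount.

¥553,830

Cumulative price-level factor: (1+5.67%)^5 ≈ 1.3175240062.
Multiplying ¥420,357 by the price-level factor gives the future nominal sum.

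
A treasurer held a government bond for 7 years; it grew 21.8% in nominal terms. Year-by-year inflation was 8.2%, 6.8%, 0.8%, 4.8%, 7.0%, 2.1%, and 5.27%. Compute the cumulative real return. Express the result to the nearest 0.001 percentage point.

Cumulative inflation factor: 1.082 × 1.068 × 1.008 × 1.048 × 1.070 × 1.021 × 1.0527 ≈ 1.40389.
Nominal growth factor: 1.21800. Real growth factor = 1.21800 / 1.40389 ≈ 0.86759.
Total real return ≈ -13.2413%.

-13.241%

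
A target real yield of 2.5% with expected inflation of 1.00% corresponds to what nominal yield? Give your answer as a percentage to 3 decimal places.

By the Fisher equation, 1 + r_nom = (1 + 2.5%)(1 + 1.00%) = 1.025 × 1.0100 = 1.03525.
So r_nom = 3.525%.

3.525%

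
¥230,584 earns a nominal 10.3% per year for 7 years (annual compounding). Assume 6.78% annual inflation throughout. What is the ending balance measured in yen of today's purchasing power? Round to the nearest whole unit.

Nominal value at maturity: ¥230,584 × (1 + 10.3%)^7 ≈ ¥457,992.
Price-level factor over 7 years: (1 + 6.78%)^7 ≈ 1.5828122969.
Dividing the nominal maturity value by the price-level factor gives the value in today's money.

¥289,353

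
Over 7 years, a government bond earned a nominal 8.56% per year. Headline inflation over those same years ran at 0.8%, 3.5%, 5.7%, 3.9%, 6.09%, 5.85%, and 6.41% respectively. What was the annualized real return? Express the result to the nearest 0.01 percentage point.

3.80%

Cumulative inflation factor: 1.008 × 1.035 × 1.057 × 1.039 × 1.0609 × 1.0585 × 1.0641 ≈ 1.36911.
Nominal growth factor: 1.77701. Real growth factor = 1.77701 / 1.36911 ≈ 1.29793.
Annualized: 1.29793^(1/7) − 1 ≈ 0.03795.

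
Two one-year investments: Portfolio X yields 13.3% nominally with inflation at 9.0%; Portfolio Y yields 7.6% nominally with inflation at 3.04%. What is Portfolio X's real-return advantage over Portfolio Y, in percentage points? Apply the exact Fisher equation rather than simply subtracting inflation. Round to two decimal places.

Portfolio X real return: 1.133/1.090 − 1 = 3.945%.
Portfolio Y real return: 1.076/1.0304 − 1 = 4.425%.
Difference: 3.945 − 4.425 = -0.480 pp.

-0.48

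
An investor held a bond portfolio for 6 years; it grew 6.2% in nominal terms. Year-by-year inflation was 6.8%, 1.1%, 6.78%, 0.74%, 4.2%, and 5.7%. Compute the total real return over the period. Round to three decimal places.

Cumulative inflation factor: 1.068 × 1.011 × 1.0678 × 1.0074 × 1.042 × 1.057 ≈ 1.27925.
Nominal growth factor: 1.06200. Real growth factor = 1.06200 / 1.27925 ≈ 0.83017.
Total real return ≈ -16.9829%.

-16.983%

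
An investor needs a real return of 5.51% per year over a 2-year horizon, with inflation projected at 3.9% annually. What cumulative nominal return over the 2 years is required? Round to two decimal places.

20.18%

Required annual nominal rate: (1+5.51%)(1+3.9%) − 1 = 9.62489%.
Cumulative over 2 years: (1 + 0.0962489)^2 − 1 ≈ 0.20176.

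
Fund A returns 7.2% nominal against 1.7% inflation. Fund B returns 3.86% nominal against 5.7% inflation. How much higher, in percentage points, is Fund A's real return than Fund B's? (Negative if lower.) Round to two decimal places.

7.15

Fund A real return: 1.072/1.017 − 1 = 5.408%.
Fund B real return: 1.0386/1.057 − 1 = -1.741%.
Difference: 5.408 − (-1.741) = 7.149 pp.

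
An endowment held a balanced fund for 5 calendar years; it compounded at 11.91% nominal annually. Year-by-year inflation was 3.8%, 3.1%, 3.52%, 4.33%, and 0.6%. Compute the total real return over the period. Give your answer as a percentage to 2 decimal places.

50.96%

Cumulative inflation factor: 1.038 × 1.031 × 1.0352 × 1.0433 × 1.006 ≈ 1.16275.
Nominal growth factor: 1.75527. Real growth factor = 1.75527 / 1.16275 ≈ 1.50958.
Total real return ≈ 50.9583%.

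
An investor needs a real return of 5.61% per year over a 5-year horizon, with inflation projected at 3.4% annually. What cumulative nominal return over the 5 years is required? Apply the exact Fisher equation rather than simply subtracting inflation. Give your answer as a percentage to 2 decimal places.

Required annual nominal rate: (1+5.61%)(1+3.4%) − 1 = 9.20074%.
Cumulative over 5 years: (1 + 0.0920074)^5 − 1 ≈ 0.55284.

55.28%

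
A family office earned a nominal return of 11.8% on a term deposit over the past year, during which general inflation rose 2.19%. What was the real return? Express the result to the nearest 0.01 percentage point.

Real return via the Fisher equation: (1 + 11.8%)/(1 + 2.19%) − 1 = 1.118/1.0219 − 1 ≈ 0.09404.

9.40%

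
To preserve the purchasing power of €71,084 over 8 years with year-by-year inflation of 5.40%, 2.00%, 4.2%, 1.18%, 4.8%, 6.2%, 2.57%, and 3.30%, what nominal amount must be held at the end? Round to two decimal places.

€95,012.67

Cumulative price-level factor: 1.0540 × 1.0200 × 1.042 × 1.0118 × 1.048 × 1.062 × 1.0257 × 1.0330 ≈ 1.3366252255.
The nominal amount required is €71,084 scaled up by that factor.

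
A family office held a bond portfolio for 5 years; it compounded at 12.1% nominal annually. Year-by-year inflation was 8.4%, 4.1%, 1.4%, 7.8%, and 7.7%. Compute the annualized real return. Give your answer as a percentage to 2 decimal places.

5.91%

Cumulative inflation factor: 1.084 × 1.041 × 1.014 × 1.078 × 1.077 ≈ 1.32847.
Nominal growth factor: 1.77022. Real growth factor = 1.77022 / 1.32847 ≈ 1.33253.
Annualized: 1.33253^(1/5) − 1 ≈ 0.05910.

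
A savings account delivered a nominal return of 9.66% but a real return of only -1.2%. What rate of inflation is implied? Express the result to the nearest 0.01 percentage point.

10.99%

From (1+r_nom) = (1+r_real)(1+π), we get 1+π = (1 + 9.66%)/(1 − 1.2%) = 1.0966/0.988 ≈ 1.10992.
So π ≈ 10.9919%.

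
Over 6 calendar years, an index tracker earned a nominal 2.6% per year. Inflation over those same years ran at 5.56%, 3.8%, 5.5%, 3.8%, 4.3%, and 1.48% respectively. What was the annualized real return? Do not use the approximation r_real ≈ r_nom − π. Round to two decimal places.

-1.41%

Cumulative inflation factor: 1.0556 × 1.038 × 1.055 × 1.038 × 1.043 × 1.0148 ≈ 1.27002.
Nominal growth factor: 1.16650. Real growth factor = 1.16650 / 1.27002 ≈ 0.91849.
Annualized: 0.91849^(1/6) − 1 ≈ -0.01407.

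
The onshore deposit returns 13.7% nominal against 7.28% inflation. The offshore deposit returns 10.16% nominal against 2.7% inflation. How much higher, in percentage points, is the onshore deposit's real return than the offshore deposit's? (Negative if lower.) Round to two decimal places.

The onshore deposit real return: 1.137/1.0728 − 1 = 5.984%.
The offshore deposit real return: 1.1016/1.027 − 1 = 7.264%.
Difference: 5.984 − 7.264 = -1.280 pp.

-1.28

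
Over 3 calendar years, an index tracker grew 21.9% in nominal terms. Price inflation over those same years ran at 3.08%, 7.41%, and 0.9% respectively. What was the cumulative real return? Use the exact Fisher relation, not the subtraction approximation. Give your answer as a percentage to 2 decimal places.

Cumulative inflation factor: 1.0308 × 1.0741 × 1.009 ≈ 1.11715.
Nominal growth factor: 1.21900. Real growth factor = 1.21900 / 1.11715 ≈ 1.09117.
Total real return ≈ 9.1173%.

9.12%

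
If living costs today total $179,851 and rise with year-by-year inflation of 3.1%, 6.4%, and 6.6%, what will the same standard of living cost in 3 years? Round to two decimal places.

Cumulative price-level factor: 1.031 × 1.064 × 1.066 = 1.169384944.
Multiplying $179,851 by the price-level factor gives the future nominal sum.

$210,315.05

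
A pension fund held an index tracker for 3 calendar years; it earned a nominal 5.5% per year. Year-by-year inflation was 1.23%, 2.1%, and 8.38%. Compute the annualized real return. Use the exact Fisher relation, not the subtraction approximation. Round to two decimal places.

Cumulative inflation factor: 1.0123 × 1.021 × 1.0838 ≈ 1.12017.
Nominal growth factor: 1.17424. Real growth factor = 1.17424 / 1.12017 ≈ 1.04827.
Annualized: 1.04827^(1/3) − 1 ≈ 0.01584.

1.58%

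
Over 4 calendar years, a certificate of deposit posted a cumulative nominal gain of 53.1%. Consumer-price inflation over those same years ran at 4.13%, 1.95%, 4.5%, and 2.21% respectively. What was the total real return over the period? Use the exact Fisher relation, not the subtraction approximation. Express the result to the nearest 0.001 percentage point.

Cumulative inflation factor: 1.0413 × 1.0195 × 1.045 × 1.0221 ≈ 1.13389.
Nominal growth factor: 1.53100. Real growth factor = 1.53100 / 1.13389 ≈ 1.35021.
Total real return ≈ 35.0213%.

35.021%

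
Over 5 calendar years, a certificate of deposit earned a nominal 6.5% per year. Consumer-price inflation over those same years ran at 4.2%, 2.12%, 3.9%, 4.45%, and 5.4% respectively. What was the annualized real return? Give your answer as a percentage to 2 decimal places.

Cumulative inflation factor: 1.042 × 1.0212 × 1.039 × 1.0445 × 1.054 ≈ 1.21715.
Nominal growth factor: 1.37009. Real growth factor = 1.37009 / 1.21715 ≈ 1.12565.
Annualized: 1.12565^(1/5) − 1 ≈ 0.02396.

2.40%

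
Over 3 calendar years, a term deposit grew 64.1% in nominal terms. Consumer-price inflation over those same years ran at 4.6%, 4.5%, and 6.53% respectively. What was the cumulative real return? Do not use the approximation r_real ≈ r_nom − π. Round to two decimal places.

40.93%

Cumulative inflation factor: 1.046 × 1.045 × 1.0653 ≈ 1.16445.
Nominal growth factor: 1.64100. Real growth factor = 1.64100 / 1.16445 ≈ 1.40925.
Total real return ≈ 40.9252%.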